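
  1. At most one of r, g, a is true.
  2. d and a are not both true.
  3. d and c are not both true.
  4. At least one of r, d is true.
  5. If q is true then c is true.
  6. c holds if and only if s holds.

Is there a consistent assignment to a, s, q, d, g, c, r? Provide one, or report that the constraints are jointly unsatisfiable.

a = False, s = False, q = False, d = True, g = True, c = False, r = False

  (1) {r, g, a}: 1 true — at most one ✓
  (2) d=T, a=F — not both ✓
  (3) d=T, c=F — not both ✓
  (4) {r, d}: 1 true — at least one ✓
  (5) q=F ⇒ c: vacuous ✓
  (6) c=F, s=F — same ✓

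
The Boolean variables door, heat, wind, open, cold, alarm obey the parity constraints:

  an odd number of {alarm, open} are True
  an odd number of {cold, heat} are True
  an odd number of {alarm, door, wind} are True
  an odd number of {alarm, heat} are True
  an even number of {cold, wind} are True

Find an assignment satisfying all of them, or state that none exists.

door: True, heat: False, wind: True, open: False, cold: True, alarm: True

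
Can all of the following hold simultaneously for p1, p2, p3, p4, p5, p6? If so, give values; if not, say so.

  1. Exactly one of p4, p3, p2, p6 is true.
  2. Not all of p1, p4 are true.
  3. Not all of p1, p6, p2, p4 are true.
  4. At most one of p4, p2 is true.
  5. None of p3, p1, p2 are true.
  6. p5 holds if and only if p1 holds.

p1 = False, p2 = False, p3 = False, p4 = True, p5 = False, p6 = False

  (1) {p4, p3, p2, p6}: 1 true — exactly one ✓
  (2) {p1, p4}: 1/2 true — not all ✓
  (3) {p1, p6, p2, p4}: 1/4 true — not all ✓
  (4) {p4, p2}: 1 true — at most one ✓
  (5) {p3, p1, p2}: 0 true — none ✓
  (6) p5=F, p1=F — same ✓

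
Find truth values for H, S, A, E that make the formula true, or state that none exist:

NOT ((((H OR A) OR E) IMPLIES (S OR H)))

H: False, S: False, A: True, E: True

  NOT ((((H OR A) OR E) IMPLIES (S OR H))) = True
    ((H OR A) OR E) IMPLIES (S OR H) = False
      (H OR A) OR E = True
        H OR A = True
      S OR H = False
The formula evaluates to True.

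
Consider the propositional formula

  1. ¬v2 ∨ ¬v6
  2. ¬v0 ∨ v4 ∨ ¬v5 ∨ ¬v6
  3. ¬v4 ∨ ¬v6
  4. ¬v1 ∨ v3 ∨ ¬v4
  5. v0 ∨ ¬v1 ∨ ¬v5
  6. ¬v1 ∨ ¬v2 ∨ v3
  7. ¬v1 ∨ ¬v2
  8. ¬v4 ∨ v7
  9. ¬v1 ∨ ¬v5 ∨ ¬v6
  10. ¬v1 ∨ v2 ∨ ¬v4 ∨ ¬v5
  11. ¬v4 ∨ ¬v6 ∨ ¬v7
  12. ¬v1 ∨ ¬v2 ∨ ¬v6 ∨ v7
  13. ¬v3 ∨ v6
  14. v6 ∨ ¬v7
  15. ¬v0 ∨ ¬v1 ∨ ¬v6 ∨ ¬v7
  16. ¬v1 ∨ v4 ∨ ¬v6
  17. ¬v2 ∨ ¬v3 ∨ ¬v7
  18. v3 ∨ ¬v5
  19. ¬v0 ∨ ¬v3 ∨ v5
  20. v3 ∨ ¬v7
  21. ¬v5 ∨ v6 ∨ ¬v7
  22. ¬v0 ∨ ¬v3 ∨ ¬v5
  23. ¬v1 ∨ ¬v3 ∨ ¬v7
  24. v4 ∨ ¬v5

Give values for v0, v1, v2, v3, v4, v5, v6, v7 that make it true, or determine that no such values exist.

v0: True; v1: True; v2: False; v3: False; v4: False; v5: False; v6: False; v7: False

Set v0 = True.
Set v1 = True.
  then (¬v1 ∨ ¬v2) forces v2 = False.
Try v3 = True:
  (¬v3 ∨ v6) forces v6 = True.
  (¬v4 ∨ ¬v6) forces v4 = False.
  clause (¬v1 ∨ v4 ∨ ¬v6) is falsified — backtrack.
So v3 = False.
  then (¬v1 ∨ v3 ∨ ¬v4) forces v4 = False.
  then (¬v1 ∨ v4 ∨ ¬v6) forces v6 = False.
  then (v3 ∨ ¬v5) forces v5 = False.
  then (v3 ∨ ¬v7) forces v7 = False.
All clauses satisfied.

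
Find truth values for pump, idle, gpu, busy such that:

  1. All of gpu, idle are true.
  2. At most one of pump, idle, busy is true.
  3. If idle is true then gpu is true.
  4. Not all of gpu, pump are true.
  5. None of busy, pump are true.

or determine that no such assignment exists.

pump = False; idle = True; gpu = True; busy = False

  (1) {gpu, idle}: all 2 true ✓
  (2) {pump, idle, busy}: 1 true — at most one ✓
  (3) idle=T ⇒ gpu: T ✓
  (4) {gpu, pump}: 1/2 true — not all ✓
  (5) {busy, pump}: 0 true — none ✓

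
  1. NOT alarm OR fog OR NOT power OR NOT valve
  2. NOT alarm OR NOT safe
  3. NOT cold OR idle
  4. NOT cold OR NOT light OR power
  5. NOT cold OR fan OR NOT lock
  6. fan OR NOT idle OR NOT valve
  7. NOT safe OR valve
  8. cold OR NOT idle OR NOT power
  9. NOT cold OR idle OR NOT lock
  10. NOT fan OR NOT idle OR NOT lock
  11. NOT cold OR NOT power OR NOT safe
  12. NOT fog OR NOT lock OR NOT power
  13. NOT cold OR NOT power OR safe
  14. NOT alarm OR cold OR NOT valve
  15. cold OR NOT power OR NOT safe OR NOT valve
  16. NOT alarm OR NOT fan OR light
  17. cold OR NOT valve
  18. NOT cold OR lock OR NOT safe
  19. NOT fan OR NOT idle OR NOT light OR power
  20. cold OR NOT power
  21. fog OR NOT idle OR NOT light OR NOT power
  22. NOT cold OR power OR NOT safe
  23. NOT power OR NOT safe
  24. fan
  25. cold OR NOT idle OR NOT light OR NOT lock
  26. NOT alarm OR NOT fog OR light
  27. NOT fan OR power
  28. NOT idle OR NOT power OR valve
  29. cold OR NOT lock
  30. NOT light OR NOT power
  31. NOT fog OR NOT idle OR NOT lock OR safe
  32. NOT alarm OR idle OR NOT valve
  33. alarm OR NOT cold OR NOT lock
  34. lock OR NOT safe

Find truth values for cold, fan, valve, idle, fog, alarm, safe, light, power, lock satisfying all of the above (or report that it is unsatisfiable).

Case power = True:
  (cold OR NOT power) forces cold = True.
  (NOT cold OR idle) forces idle = True.
  (NOT cold OR NOT power OR NOT safe) forces safe = False.
  Clause (NOT cold OR NOT power OR safe) is falsified — contradiction.
Case power = False:
  (fan) forces fan = True.
  Clause (NOT fan OR power) is falsified — contradiction.
Both cases fail, so the formula is unsatisfiable.

Unsatisfiable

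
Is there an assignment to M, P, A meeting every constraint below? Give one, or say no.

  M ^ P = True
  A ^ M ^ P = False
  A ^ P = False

M: False; P: True; A: True

M ^ P = F ^ T = True ✓
A ^ M ^ P = T ^ F ^ T = False ✓
A ^ P = T ^ T = False ✓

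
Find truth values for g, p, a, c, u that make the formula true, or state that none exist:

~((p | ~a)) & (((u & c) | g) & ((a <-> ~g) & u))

g: False; p: False; a: True; c: True; u: True

  ~((p | ~a)) = True
    p | ~a = False
      ~a = False
  ((u & c) | g) & ((a <-> ~g) & u) = True
    (u & c) | g = True
      u & c = True
    (a <-> ~g) & u = True
      a <-> ~g = True
        ~g = True
Both conjuncts True, so the formula holds.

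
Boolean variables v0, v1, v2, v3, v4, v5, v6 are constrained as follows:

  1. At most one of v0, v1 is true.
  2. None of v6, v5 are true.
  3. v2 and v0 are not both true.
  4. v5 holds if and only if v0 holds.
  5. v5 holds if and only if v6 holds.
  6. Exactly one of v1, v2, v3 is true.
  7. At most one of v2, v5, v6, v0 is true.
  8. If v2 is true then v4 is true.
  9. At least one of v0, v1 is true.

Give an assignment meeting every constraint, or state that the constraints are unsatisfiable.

v0 = False, v1 = True, v2 = False, v3 = False, v4 = True, v5 = False, v6 = False

  (1) {v0, v1}: 1 true — at most one ✓
  (2) {v6, v5}: 0 true — none ✓
  (3) v2=F, v0=F — not both ✓
  (4) v5=F, v0=F — same ✓
  (5) v5=F, v6=F — same ✓
  (6) {v1, v2, v3}: 1 true — exactly one ✓
  (7) {v2, v5, v6, v0}: 0 true — at most one ✓
  (8) v2=F ⇒ v4: vacuous ✓
  (9) {v0, v1}: 1 true — at least one ✓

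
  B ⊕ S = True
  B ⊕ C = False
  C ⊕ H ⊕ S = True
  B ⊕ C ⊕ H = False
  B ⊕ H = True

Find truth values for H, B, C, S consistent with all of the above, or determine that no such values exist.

H = False, B = True, C = True, S = False

B ⊕ S = T ⊕ F = True ✓
B ⊕ C = T ⊕ T = False ✓
C ⊕ H ⊕ S = T ⊕ F ⊕ F = True ✓
B ⊕ C ⊕ H = T ⊕ T ⊕ F = False ✓
B ⊕ H = T ⊕ F = True ✓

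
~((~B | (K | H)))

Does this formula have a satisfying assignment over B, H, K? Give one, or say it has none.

B=T, H=F, K=F

  ~((~B | (K | H))) = True
    ~B | (K | H) = False
      ~B = False
      K | H = False
The formula evaluates to True.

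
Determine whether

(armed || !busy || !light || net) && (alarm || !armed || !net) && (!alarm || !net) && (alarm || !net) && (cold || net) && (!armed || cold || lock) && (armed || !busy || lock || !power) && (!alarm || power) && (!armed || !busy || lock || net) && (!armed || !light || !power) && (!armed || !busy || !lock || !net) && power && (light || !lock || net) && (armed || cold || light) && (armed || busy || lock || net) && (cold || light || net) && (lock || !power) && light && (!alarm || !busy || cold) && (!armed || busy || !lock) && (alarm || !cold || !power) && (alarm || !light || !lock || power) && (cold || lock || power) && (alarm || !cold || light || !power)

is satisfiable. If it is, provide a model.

power = True, alarm = True, busy = False, light = True, armed = False, lock = True, cold = True, net = False

Unit clause (power) forces power = True.
In (lock || !power) only lock is left, so lock = True.
Unit clause (light) forces light = True.
In (!armed || !light || !power) only !armed is left, so armed = False.
Set alarm = True.
  then (!alarm || !net) forces net = False.
  then (cold || net) forces cold = True.
  then (armed || !busy || !light || net) forces busy = False.
All clauses satisfied.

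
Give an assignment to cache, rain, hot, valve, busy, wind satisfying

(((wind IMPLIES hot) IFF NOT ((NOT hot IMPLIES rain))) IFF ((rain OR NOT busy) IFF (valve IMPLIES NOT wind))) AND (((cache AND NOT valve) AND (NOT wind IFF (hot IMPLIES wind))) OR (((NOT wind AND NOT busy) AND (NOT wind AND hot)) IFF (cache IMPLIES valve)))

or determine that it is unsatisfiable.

cache: True, rain: False, hot: True, valve: False, busy: True, wind: True

  ((wind IMPLIES hot) IFF NOT ((NOT hot IMPLIES rain))) IFF ((rain OR NOT busy) IFF (valve IMPLIES NOT wind)) = True
    (wind IMPLIES hot) IFF NOT ((NOT hot IMPLIES rain)) = False
      wind IMPLIES hot = True
      NOT ((NOT hot IMPLIES rain)) = False
        NOT hot IMPLIES rain = True
          NOT hot = False
    (rain OR NOT busy) IFF (valve IMPLIES NOT wind) = False
      rain OR NOT busy = False
        NOT busy = False
      valve IMPLIES NOT wind = True
        NOT wind = False
  ((cache AND NOT valve) AND (NOT wind IFF (hot IMPLIES wind))) OR (((NOT wind AND NOT busy) AND (NOT wind AND hot)) IFF (cache IMPLIES valve)) = True
    (cache AND NOT valve) AND (NOT wind IFF (hot IMPLIES wind)) = False
      cache AND NOT valve = True
        NOT valve = True
      NOT wind IFF (hot IMPLIES wind) = False
        NOT wind = False
        hot IMPLIES wind = True
    ((NOT wind AND NOT busy) AND (NOT wind AND hot)) IFF (cache IMPLIES valve) = True
      (NOT wind AND NOT busy) AND (NOT wind AND hot) = False
        NOT wind AND NOT busy = False
          NOT wind = False
          NOT busy = False
        NOT wind AND hot = False
          NOT wind = False
      cache IMPLIES valve = False
Both conjuncts True, so the formula holds.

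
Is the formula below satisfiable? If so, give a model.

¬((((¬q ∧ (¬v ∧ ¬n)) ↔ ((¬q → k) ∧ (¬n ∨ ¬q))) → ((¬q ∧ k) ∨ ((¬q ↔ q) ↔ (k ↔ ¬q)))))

k = False, v = False, q = True, n = True

  ¬((((¬q ∧ (¬v ∧ ¬n)) ↔ ((¬q → k) ∧ (¬n ∨ ¬q))) → ((¬q ∧ k) ∨ ((¬q ↔ q) ↔ (k ↔ ¬q))))) = True
    ((¬q ∧ (¬v ∧ ¬n)) ↔ ((¬q → k) ∧ (¬n ∨ ¬q))) → ((¬q ∧ k) ∨ ((¬q ↔ q) ↔ (k ↔ ¬q))) = False
      (¬q ∧ (¬v ∧ ¬n)) ↔ ((¬q → k) ∧ (¬n ∨ ¬q)) = True
        ¬q ∧ (¬v ∧ ¬n) = False
          ¬q = False
          ¬v ∧ ¬n = False
            ¬v = True
            ¬n = False
        (¬q → k) ∧ (¬n ∨ ¬q) = False
          ¬q → k = True
            ¬q = False
          ¬n ∨ ¬q = False
            ¬n = False
            ¬q = False
      (¬q ∧ k) ∨ ((¬q ↔ q) ↔ (k ↔ ¬q)) = False
        ¬q ∧ k = False
          ¬q = False
        (¬q ↔ q) ↔ (k ↔ ¬q) = False
          ¬q ↔ q = False
            ¬q = False
          k ↔ ¬q = True
            ¬q = False
The formula evaluates to True.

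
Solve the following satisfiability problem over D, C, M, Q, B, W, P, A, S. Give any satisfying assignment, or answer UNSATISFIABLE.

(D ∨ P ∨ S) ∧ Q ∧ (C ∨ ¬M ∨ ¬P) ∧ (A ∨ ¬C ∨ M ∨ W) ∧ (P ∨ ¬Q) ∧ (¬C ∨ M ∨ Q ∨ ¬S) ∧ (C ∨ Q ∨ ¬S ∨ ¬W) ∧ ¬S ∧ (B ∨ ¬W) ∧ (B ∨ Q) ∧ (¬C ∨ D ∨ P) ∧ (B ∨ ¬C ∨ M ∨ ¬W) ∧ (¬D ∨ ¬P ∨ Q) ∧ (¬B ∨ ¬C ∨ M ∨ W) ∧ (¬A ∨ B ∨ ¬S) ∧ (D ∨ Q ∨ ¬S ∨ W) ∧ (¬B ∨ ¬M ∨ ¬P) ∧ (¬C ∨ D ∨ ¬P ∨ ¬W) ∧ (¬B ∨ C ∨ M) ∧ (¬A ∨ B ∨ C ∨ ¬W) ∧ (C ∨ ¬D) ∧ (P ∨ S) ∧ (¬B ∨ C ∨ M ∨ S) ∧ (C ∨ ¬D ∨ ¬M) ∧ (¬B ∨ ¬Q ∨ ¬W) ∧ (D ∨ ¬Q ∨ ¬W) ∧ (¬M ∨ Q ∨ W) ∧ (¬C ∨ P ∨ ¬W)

Unit clause (Q) forces Q = True.
In (P ∨ ¬Q) only P is left, so P = True.
Unit clause (¬S) forces S = False.
Set D = True.
  then (C ∨ ¬D) forces C = True.
Set M = True.
  then (¬B ∨ ¬M ∨ ¬P) forces B = False.
  then (B ∨ ¬W) forces W = False.
Set A = False.
All clauses satisfied.

D=T, C=T, M=T, Q=T, B=F, W=F, P=T, A=F, S=F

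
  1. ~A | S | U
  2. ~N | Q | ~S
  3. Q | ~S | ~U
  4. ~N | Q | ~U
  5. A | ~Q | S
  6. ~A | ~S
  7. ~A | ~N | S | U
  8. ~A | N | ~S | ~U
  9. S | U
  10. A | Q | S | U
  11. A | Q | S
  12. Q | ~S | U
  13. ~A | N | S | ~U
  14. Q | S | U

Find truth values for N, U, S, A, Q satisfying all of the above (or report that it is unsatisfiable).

Set N = False.
Set U = True.
Set S = True.
  then (Q | ~S | ~U) forces Q = True.
  then (~A | ~S) forces A = False.
All clauses satisfied.

N = False, U = True, S = True, A = False, Q = True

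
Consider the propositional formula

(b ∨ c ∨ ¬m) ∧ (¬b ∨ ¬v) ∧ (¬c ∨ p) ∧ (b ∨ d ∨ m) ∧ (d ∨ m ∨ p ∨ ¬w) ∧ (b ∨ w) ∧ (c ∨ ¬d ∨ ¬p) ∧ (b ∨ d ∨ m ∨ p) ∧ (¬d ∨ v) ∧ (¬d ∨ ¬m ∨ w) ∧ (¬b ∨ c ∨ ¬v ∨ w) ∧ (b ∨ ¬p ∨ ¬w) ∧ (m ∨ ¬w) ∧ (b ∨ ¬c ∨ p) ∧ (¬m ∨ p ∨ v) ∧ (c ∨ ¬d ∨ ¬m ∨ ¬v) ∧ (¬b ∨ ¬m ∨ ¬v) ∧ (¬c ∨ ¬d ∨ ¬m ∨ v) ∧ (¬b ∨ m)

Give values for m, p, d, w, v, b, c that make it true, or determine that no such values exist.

m: True; p: True; d: False; w: True; v: False; b: True; c: True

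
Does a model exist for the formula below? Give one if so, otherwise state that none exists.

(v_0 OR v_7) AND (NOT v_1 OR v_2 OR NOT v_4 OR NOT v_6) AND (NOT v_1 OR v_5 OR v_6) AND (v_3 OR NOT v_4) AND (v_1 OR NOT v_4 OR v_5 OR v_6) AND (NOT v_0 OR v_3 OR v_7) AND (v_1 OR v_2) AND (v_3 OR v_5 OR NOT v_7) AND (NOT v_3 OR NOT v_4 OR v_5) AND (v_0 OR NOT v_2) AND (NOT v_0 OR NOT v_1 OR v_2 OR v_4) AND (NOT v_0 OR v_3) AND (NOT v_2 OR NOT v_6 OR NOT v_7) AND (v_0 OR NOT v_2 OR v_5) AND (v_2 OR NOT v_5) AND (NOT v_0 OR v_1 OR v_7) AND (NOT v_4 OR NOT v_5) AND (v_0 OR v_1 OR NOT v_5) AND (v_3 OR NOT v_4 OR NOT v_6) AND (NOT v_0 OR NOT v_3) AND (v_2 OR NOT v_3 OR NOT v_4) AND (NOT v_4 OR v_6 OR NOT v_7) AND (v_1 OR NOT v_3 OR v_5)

Try v_0 = True:
  (NOT v_0 OR v_3) forces v_3 = True.
  clause (NOT v_0 OR NOT v_3) is falsified — backtrack.
So v_0 = False.
  then (v_0 OR v_7) forces v_7 = True.
  then (v_0 OR NOT v_2) forces v_2 = False.
  then (v_2 OR NOT v_5) forces v_5 = False.
  then (v_1 OR v_2) forces v_1 = True.
  then (v_3 OR v_5 OR NOT v_7) forces v_3 = True.
  then (NOT v_3 OR NOT v_4 OR v_5) forces v_4 = False.
  then (NOT v_1 OR v_5 OR v_6) forces v_6 = True.
All clauses satisfied.

v_0 = False, v_1 = True, v_2 = False, v_3 = True, v_4 = False, v_5 = False, v_6 = True, v_7 = True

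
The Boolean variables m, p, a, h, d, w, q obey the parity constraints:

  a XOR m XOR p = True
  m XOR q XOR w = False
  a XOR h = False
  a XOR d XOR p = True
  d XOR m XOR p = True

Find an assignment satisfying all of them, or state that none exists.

m = True, p = True, a = True, h = True, d = True, w = True, q = False

a XOR m XOR p = T XOR T XOR T = True ✓
m XOR q XOR w = T XOR F XOR T = False ✓
a XOR h = T XOR T = False ✓
a XOR d XOR p = T XOR T XOR T = True ✓
d XOR m XOR p = T XOR T XOR T = True ✓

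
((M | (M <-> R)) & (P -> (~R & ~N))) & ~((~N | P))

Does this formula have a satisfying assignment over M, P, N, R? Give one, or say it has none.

M=T, P=F, N=T, R=T

  (M | (M <-> R)) & (P -> (~R & ~N)) = True
    M | (M <-> R) = True
      M <-> R = True
    P -> (~R & ~N) = True
      ~R & ~N = False
        ~R = False
        ~N = False
  ~((~N | P)) = True
    ~N | P = False
      ~N = False
Both conjuncts True, so the formula holds.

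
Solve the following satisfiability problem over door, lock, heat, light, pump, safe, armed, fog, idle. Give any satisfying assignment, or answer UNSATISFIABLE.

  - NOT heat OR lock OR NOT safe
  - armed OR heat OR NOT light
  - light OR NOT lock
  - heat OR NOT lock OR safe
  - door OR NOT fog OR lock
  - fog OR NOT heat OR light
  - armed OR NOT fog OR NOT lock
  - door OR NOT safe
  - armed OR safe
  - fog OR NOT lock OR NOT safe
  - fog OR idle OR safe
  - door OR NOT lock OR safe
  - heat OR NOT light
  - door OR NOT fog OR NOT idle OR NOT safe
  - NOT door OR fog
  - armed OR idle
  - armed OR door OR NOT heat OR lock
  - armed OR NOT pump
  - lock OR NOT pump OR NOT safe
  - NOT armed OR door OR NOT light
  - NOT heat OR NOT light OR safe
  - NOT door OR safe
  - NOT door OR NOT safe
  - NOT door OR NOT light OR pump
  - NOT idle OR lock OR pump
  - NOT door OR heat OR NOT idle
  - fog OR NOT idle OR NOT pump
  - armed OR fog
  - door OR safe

UNSATISFIABLE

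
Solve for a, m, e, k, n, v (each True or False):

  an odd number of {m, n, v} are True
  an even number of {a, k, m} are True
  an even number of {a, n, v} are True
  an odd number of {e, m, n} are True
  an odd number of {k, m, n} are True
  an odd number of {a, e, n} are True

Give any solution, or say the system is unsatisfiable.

The formula is unsatisfiable.

Adding constraints 1, 3, 4, 6 mod 2: every variable appears an even number of times on the left, so the left side is 0.
But the right sides sum to 1 (mod 2). 0 ≠ 1 — the system is inconsistent.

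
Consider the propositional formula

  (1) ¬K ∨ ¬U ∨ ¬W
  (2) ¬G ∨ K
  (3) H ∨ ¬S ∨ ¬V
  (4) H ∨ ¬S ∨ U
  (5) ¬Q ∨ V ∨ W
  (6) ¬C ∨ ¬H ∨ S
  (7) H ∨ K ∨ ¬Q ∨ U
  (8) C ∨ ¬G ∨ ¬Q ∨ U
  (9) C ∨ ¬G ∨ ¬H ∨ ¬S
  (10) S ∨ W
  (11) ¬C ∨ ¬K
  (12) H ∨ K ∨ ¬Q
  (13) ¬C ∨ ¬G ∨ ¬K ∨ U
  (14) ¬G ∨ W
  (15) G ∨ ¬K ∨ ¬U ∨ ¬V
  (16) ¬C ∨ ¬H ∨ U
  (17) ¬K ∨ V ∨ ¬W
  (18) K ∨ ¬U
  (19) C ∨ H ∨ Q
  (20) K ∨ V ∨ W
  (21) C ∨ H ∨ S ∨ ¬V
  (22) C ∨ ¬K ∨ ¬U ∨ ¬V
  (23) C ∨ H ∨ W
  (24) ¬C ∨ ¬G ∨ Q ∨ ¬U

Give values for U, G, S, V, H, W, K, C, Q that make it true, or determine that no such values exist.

U: False, G: False, S: True, V: False, H: True, W: True, K: False, C: False, Q: True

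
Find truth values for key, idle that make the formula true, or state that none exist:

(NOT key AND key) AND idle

UNSATISFIABLE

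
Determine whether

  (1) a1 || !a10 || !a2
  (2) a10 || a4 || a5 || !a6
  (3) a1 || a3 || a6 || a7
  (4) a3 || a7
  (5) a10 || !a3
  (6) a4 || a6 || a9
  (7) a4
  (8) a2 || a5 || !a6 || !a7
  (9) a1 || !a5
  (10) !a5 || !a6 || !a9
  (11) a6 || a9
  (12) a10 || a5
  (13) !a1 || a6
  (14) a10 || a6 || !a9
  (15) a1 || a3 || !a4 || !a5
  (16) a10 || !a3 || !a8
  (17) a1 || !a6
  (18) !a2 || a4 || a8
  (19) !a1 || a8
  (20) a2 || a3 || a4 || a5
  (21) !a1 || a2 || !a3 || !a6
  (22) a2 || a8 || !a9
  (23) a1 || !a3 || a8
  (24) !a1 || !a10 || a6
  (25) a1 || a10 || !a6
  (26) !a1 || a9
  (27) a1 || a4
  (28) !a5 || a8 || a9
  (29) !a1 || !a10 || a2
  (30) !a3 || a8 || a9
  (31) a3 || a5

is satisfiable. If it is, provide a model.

Unit clause (a4) forces a4 = True.
Set a1 = True.
  then (!a1 || a6) forces a6 = True.
  then (!a1 || a8) forces a8 = True.
  then (!a1 || a9) forces a9 = True.
  then (!a5 || !a6 || !a9) forces a5 = False.
  then (a10 || a5) forces a10 = True.
  then (!a1 || !a10 || a2) forces a2 = True.
  then (a3 || a5) forces a3 = True.
Set a7 = False.
All clauses satisfied.

a1 = True, a2 = True, a3 = True, a4 = True, a5 = False, a6 = True, a7 = False, a8 = True, a9 = True, a10 = True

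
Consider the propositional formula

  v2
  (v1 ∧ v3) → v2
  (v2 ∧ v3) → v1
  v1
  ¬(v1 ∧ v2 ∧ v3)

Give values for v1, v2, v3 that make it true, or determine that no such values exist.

Unit clause (v2) forces v2 = True.
Unit clause (v1) forces v1 = True.
In (¬v1 ∨ ¬v2 ∨ ¬v3) only ¬v3 is left, so v3 = False.
All clauses satisfied.

v1: True; v2: True; v3: False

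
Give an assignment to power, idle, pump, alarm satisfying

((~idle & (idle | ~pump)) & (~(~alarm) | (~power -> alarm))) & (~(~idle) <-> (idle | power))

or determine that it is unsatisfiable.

power = False; idle = False; pump = False; alarm = True

  (~idle & (idle | ~pump)) & (~(~alarm) | (~power -> alarm)) = True
    ~idle & (idle | ~pump) = True
      ~idle = True
      idle | ~pump = True
        ~pump = True
    ~(~alarm) | (~power -> alarm) = True
      ~(~alarm) = True
        ~alarm = False
      ~power -> alarm = True
        ~power = True
  ~(~idle) <-> (idle | power) = True
    ~(~idle) = False
      ~idle = True
    idle | power = False
Both conjuncts True, so the formula holds.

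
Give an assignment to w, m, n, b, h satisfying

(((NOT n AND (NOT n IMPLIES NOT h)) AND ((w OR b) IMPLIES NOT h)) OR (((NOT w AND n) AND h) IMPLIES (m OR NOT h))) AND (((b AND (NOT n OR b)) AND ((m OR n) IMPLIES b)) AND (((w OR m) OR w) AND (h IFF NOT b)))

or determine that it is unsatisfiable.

w = True, m = True, n = True, b = True, h = False

  ((NOT n AND (NOT n IMPLIES NOT h)) AND ((w OR b) IMPLIES NOT h)) OR (((NOT w AND n) AND h) IMPLIES (m OR NOT h)) = True
    (NOT n AND (NOT n IMPLIES NOT h)) AND ((w OR b) IMPLIES NOT h) = False
      NOT n AND (NOT n IMPLIES NOT h) = False
        NOT n = False
        NOT n IMPLIES NOT h = True
          NOT n = False
          NOT h = True
      (w OR b) IMPLIES NOT h = True
        w OR b = True
        NOT h = True
    ((NOT w AND n) AND h) IMPLIES (m OR NOT h) = True
      (NOT w AND n) AND h = False
        NOT w AND n = False
          NOT w = False
      m OR NOT h = True
        NOT h = True
  ((b AND (NOT n OR b)) AND ((m OR n) IMPLIES b)) AND (((w OR m) OR w) AND (h IFF NOT b)) = True
    (b AND (NOT n OR b)) AND ((m OR n) IMPLIES b) = True
      b AND (NOT n OR b) = True
        NOT n OR b = True
          NOT n = False
      (m OR n) IMPLIES b = True
        m OR n = True
    ((w OR m) OR w) AND (h IFF NOT b) = True
      (w OR m) OR w = True
        w OR m = True
      h IFF NOT b = True
        NOT b = False
Both conjuncts True, so the formula holds.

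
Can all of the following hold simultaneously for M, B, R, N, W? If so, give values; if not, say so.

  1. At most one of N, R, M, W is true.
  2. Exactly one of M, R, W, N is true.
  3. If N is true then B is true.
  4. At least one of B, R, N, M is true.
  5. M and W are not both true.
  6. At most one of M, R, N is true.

M = False; B = True; R = False; N = False; W = True

  (1) {N, R, M, W}: 1 true — at most one ✓
  (2) {M, R, W, N}: 1 true — exactly one ✓
  (3) N=F ⇒ B: vacuous ✓
  (4) {B, R, N, M}: 1 true — at least one ✓
  (5) M=F, W=T — not both ✓
  (6) {M, R, N}: 0 true — at most one ✓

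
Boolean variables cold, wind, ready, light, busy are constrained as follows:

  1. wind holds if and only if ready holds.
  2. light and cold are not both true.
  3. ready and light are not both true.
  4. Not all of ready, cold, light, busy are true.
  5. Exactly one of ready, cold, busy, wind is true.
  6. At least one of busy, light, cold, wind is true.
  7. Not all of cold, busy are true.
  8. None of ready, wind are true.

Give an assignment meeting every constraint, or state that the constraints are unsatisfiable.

cold: True, wind: False, ready: False, light: False, busy: False

  (1) wind=F, ready=F — same ✓
  (2) light=F, cold=T — not both ✓
  (3) ready=F, light=F — not both ✓
  (4) {ready, cold, light, busy}: 1/4 true — not all ✓
  (5) {ready, cold, busy, wind}: 1 true — exactly one ✓
  (6) {busy, light, cold, wind}: 1 true — at least one ✓
  (7) {cold, busy}: 1/2 true — not all ✓
  (8) {ready, wind}: 0 true — none ✓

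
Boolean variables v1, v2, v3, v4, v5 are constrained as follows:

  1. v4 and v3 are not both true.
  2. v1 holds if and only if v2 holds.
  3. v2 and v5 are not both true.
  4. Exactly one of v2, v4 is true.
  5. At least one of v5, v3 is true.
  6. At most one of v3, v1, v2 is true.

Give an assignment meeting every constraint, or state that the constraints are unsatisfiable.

v1 = False; v2 = False; v3 = False; v4 = True; v5 = True

  (1) v4=T, v3=F — not both ✓
  (2) v1=F, v2=F — same ✓
  (3) v2=F, v5=T — not both ✓
  (4) {v2, v4}: 1 true — exactly one ✓
  (5) {v5, v3}: 1 true — at least one ✓
  (6) {v3, v1, v2}: 0 true — at most one ✓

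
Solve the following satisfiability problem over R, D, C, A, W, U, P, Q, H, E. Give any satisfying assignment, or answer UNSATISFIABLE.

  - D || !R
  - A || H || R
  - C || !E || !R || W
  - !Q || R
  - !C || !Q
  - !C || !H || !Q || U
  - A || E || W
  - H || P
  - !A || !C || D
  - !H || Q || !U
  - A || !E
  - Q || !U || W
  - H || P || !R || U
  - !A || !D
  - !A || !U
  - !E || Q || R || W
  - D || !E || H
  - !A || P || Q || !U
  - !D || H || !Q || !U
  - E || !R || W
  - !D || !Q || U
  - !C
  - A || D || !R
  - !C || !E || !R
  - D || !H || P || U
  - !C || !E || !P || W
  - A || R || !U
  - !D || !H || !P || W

R = True; D = True; C = False; A = False; W = True; U = True; P = True; Q = False; H = False; E = False

Unit clause (!C) forces C = False.
Set R = True.
  then (D || !R) forces D = True.
  then (!A || !D) forces A = False.
  then (A || !E) forces E = False.
  then (E || !R || W) forces W = True.
Set U = True.
Set P = True.
Set Q = False.
  then (!H || Q || !U) forces H = False.
All clauses satisfied.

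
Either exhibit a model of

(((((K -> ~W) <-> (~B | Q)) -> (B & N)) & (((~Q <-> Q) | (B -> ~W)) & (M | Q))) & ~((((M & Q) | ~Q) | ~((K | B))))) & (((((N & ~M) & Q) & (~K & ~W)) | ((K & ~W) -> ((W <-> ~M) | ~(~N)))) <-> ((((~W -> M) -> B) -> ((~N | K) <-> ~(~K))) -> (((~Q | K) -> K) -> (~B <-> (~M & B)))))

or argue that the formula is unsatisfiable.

The formula is unsatisfiable.

Case Q = True: the formula simplifies to ((((K -> ~W) -> (B & N)) & (B -> ~W)) & ~((M | ~((K | B))))) & ((((N & ~M) & (~K & ~W)) | ((K & ~W) -> ((W <-> ~M) | ~(~N)))) <-> ((((~W -> M) -> B) -> ((~N | K) <-> ~(~K))) -> ((K -> K) -> (~B <-> (~M & B))))).
  M = True: the conjunct ~((M | ~((K | B)))) becomes ~((True | ~((K | B)))) = False.
  M = False: simplifies to ((((K -> ~W) -> (B & N)) & (B -> ~W)) & ~(~((K | B)))) & (((N & (~K & ~W)) | ((K & ~W) -> (W | ~(~N)))) <-> (((W -> B) -> ((~N | K) <-> ~(~K))) -> ((K -> K) -> (~B <-> B)))).
    K = True: simplifies to ((~W -> (B & N)) & (B -> ~W)) & ((~W -> (W | ~(~N))) <-> (~B <-> B)).
      W = True: simplifies to ~B & (~B <-> B).
        B = True: the conjunct ~B is False.
        B = False: the conjunct ~B <-> B becomes ~False <-> False = False.
      W = False: simplifies to (B & N) & (~(~N) <-> (~B <-> B)).
        B = True: simplifies to N & ~N.
          N = True: the conjunct ~N is False.
          N = False: the conjunct N is False.
        B = False: the conjunct B is False.
    K = False: simplifies to (((B & N) & (B -> ~W)) & ~(~B)) & (((W -> B) -> N) -> (~B <-> B)).
      B = True: simplifies to (N & ~W) & ~N.
        N = True: the conjunct ~N is False.
        N = False: the conjunct N is False.
      B = False: the conjunct B is False.
Case Q = False: the conjunct ~((((M & Q) | ~Q) | ~((K | B)))) becomes ~((True | ~((K | B)))) = False.
Both cases fail — unsatisfiable.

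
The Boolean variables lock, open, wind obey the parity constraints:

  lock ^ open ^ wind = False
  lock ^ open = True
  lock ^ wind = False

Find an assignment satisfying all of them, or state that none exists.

lock = True, open = False, wind = True

lock ^ open ^ wind = T ^ F ^ T = False ✓
lock ^ open = T ^ F = True ✓
lock ^ wind = T ^ T = False ✓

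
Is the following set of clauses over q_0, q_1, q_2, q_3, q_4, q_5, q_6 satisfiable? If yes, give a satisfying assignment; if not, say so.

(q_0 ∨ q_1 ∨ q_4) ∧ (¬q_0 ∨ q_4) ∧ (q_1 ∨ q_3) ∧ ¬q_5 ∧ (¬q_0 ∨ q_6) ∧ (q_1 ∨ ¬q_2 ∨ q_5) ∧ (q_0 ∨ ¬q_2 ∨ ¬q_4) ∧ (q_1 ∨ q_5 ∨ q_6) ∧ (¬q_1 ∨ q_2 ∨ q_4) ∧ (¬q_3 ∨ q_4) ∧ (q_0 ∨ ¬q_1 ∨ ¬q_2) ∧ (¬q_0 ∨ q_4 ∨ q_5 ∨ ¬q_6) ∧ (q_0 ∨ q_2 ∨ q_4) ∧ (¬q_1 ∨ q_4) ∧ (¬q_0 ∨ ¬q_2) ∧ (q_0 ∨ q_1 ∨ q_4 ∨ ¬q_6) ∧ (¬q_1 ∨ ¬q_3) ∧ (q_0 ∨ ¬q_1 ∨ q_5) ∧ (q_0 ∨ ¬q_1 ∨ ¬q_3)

q_0 = True; q_1 = True; q_2 = False; q_3 = False; q_4 = True; q_5 = False; q_6 = True

Unit clause (¬q_5) forces q_5 = False.
Set q_0 = True.
  then (¬q_0 ∨ q_4) forces q_4 = True.
  then (¬q_0 ∨ q_6) forces q_6 = True.
  then (¬q_0 ∨ ¬q_2) forces q_2 = False.
Set q_1 = True.
  then (¬q_1 ∨ ¬q_3) forces q_3 = False.
All clauses satisfied.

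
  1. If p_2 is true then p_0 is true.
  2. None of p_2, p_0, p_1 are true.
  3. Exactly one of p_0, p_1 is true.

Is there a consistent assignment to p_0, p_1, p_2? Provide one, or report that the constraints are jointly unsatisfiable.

Unsatisfiable

Case p_1 = True:
  Constraint (2) is violated (p_1=T) — contradiction.
Case p_1 = False:
  (2) forces p_2 = False.
  (2) forces p_0 = False.
  Constraint (3) is violated (p_0=F, p_1=F) — contradiction.
Both cases fail — unsatisfiable.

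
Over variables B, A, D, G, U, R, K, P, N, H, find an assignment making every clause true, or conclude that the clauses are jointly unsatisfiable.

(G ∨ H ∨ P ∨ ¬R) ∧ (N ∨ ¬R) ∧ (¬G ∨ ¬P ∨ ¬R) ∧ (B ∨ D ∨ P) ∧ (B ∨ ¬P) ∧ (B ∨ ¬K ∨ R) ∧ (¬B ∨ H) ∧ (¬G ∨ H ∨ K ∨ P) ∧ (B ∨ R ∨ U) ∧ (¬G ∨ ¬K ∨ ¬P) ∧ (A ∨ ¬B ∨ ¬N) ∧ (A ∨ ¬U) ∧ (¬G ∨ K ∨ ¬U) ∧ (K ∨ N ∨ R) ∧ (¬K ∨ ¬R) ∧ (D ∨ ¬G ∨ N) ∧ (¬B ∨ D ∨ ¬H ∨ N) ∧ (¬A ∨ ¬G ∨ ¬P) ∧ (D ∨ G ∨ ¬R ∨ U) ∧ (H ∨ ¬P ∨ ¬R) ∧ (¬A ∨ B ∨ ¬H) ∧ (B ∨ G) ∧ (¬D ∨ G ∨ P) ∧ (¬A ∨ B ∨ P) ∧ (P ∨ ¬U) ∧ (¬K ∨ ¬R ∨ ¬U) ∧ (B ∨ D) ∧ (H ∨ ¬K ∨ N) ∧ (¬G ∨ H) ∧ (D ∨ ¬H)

Set B = True.
  then (¬B ∨ H) forces H = True.
  then (D ∨ ¬H) forces D = True.
Set A = True.
Set G = False.
  then (¬D ∨ G ∨ P) forces P = True.
Set U = True.
Set R = False.
Set K = False.
  then (K ∨ N ∨ R) forces N = True.
All clauses satisfied.

B = True, A = True, D = True, G = False, U = True, R = False, K = False, P = True, N = True, H = True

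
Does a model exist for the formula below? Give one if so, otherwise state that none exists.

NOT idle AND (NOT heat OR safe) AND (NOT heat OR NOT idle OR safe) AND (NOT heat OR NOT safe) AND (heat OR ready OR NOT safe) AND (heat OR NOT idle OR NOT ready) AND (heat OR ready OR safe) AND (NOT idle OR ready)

safe: True, heat: False, idle: False, ready: True

Unit clause (NOT idle) forces idle = False.
Set safe = True.
  then (NOT heat OR NOT safe) forces heat = False.
  then (heat OR ready OR NOT safe) forces ready = True.
All clauses satisfied.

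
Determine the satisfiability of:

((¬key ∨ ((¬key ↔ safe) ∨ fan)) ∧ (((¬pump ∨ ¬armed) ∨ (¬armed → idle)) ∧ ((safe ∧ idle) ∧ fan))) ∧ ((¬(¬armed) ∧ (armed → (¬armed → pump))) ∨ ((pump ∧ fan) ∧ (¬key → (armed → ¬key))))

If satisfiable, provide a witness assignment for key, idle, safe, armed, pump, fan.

key=T; idle=T; safe=T; armed=T; pump=T; fan=T

  (¬key ∨ ((¬key ↔ safe) ∨ fan)) ∧ (((¬pump ∨ ¬armed) ∨ (¬armed → idle)) ∧ ((safe ∧ idle) ∧ fan)) = True
    ¬key ∨ ((¬key ↔ safe) ∨ fan) = True
      ¬key = False
      (¬key ↔ safe) ∨ fan = True
        ¬key ↔ safe = False
          ¬key = False
    ((¬pump ∨ ¬armed) ∨ (¬armed → idle)) ∧ ((safe ∧ idle) ∧ fan) = True
      (¬pump ∨ ¬armed) ∨ (¬armed → idle) = True
        ¬pump ∨ ¬armed = False
          ¬pump = False
          ¬armed = False
        ¬armed → idle = True
          ¬armed = False
      (safe ∧ idle) ∧ fan = True
        safe ∧ idle = True
  (¬(¬armed) ∧ (armed → (¬armed → pump))) ∨ ((pump ∧ fan) ∧ (¬key → (armed → ¬key))) = True
    ¬(¬armed) ∧ (armed → (¬armed → pump)) = True
      ¬(¬armed) = True
        ¬armed = False
      armed → (¬armed → pump) = True
        ¬armed → pump = True
          ¬armed = False
    (pump ∧ fan) ∧ (¬key → (armed → ¬key)) = True
      pump ∧ fan = True
      ¬key → (armed → ¬key) = True
        ¬key = False
        armed → ¬key = False
          ¬key = False
Both conjuncts True, so the formula holds.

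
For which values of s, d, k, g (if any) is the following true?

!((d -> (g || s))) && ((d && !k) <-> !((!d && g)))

s = False, d = True, k = False, g = False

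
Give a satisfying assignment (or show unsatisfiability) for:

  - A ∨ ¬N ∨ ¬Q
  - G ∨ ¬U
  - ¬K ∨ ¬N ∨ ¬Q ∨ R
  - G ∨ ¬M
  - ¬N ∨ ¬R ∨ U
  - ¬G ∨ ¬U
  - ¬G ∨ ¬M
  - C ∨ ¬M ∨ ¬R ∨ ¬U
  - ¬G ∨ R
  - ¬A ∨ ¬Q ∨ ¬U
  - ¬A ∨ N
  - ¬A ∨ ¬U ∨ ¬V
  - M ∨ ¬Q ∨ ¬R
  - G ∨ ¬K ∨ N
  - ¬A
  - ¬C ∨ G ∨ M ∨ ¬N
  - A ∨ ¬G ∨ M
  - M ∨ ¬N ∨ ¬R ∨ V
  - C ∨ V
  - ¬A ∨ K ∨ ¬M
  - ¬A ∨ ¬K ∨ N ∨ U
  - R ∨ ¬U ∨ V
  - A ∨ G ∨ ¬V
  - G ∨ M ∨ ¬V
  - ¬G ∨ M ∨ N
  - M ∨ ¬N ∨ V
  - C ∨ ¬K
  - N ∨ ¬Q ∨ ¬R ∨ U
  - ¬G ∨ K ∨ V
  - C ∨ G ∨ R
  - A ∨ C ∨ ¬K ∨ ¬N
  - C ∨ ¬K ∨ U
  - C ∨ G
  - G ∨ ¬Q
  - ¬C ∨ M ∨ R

C = True, N = False, M = False, R = True, Q = False, A = False, K = False, V = False, U = False, G = False

Unit clause (¬A) forces A = False.
Set C = True.
Set N = False.
Try M = True:
  (G ∨ ¬M) forces G = True.
  clause (¬G ∨ ¬M) is falsified — backtrack.
So M = False.
  then (A ∨ ¬G ∨ M) forces G = False.
  then (A ∨ G ∨ ¬V) forces V = False.
  then (G ∨ ¬Q) forces Q = False.
  then (¬C ∨ M ∨ R) forces R = True.
  then (G ∨ ¬U) forces U = False.
  then (G ∨ ¬K ∨ N) forces K = False.
All clauses satisfied.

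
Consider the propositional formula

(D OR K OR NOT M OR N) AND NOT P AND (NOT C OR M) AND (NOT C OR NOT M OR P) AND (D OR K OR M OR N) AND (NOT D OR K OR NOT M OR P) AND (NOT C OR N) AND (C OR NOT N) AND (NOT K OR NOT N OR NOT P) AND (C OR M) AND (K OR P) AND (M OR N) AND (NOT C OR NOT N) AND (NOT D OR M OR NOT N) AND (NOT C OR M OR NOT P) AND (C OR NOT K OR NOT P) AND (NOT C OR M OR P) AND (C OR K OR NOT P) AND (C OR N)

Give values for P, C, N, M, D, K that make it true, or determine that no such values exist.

Unsatisfiable

Case C = True:
  (NOT P) forces P = False.
  (NOT C OR M) forces M = True.
  Clause (NOT C OR NOT M OR P) is falsified — contradiction.
Case C = False:
  (NOT P) forces P = False.
  (C OR NOT N) forces N = False.
  Clause (C OR N) is falsified — contradiction.
Both cases fail, so the formula is unsatisfiable.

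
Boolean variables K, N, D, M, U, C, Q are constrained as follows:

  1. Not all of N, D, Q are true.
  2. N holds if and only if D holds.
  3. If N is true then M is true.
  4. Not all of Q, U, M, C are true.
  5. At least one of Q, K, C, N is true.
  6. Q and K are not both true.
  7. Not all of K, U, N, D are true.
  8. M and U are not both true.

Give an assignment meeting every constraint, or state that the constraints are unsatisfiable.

K = False; N = False; D = False; M = True; U = False; C = False; Q = True

  (1) {N, D, Q}: 1/3 true — not all ✓
  (2) N=F, D=F — same ✓
  (3) N=F ⇒ M: vacuous ✓
  (4) {Q, U, M, C}: 2/4 true — not all ✓
  (5) {Q, K, C, N}: 1 true — at least one ✓
  (6) Q=T, K=F — not both ✓
  (7) {K, U, N, D}: 0/4 true — not all ✓
  (8) M=T, U=F — not both ✓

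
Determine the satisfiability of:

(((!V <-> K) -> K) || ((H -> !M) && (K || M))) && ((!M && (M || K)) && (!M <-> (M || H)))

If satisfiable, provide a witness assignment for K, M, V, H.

K=T, M=F, V=F, H=T

  ((!V <-> K) -> K) || ((H -> !M) && (K || M)) = True
    (!V <-> K) -> K = True
      !V <-> K = True
        !V = True
    (H -> !M) && (K || M) = True
      H -> !M = True
        !M = True
      K || M = True
  (!M && (M || K)) && (!M <-> (M || H)) = True
    !M && (M || K) = True
      !M = True
      M || K = True
    !M <-> (M || H) = True
      !M = True
      M || H = True
Both conjuncts True, so the formula holds.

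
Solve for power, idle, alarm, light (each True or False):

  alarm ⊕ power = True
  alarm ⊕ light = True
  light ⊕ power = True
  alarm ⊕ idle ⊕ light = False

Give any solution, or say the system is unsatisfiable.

Unsatisfiable — no assignment works.

Adding constraints 1, 2, 3 mod 2: every variable appears an even number of times on the left, so the left side is 0.
But the right sides sum to 1 (mod 2). 0 ≠ 1 — the system is inconsistent.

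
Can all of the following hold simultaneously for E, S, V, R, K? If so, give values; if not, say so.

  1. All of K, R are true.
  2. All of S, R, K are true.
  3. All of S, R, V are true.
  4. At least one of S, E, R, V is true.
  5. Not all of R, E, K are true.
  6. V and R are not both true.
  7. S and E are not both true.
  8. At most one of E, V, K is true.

Unsatisfiable — no assignment works.

Case V = True:
  (1) forces K = True.
  Constraint (8) is violated (V=T, K=T) — contradiction.
Case V = False:
  Constraint (3) is violated (V=F) — contradiction.
Both cases fail — unsatisfiable.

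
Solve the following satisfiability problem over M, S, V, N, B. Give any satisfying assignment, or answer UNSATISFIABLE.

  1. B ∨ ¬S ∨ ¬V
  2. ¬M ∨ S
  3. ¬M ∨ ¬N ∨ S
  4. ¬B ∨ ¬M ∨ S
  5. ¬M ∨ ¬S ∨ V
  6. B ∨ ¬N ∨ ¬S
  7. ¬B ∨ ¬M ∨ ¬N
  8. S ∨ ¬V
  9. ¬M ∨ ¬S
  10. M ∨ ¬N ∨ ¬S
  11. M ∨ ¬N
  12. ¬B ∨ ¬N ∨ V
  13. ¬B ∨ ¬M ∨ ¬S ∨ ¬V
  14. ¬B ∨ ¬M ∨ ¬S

M: False, S: True, V: True, N: False, B: True

Try M = True:
  (¬M ∨ S) forces S = True.
  clause (¬M ∨ ¬S) is falsified — backtrack.
So M = False.
  then (M ∨ ¬N) forces N = False.
Set S = True.
Set V = True.
  then (B ∨ ¬S ∨ ¬V) forces B = True.
All clauses satisfied.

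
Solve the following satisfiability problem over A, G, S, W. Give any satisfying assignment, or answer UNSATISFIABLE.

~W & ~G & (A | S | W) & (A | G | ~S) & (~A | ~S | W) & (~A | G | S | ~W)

Unit clause (~W) forces W = False.
Unit clause (~G) forces G = False.
Try A = False:
  (A | S | W) forces S = True.
  clause (A | G | ~S) is falsified — backtrack.
So A = True.
  then (~A | ~S | W) forces S = False.
Check each clause:
  (~W): ~W holds.
  (~G): ~G holds.
  (A | S | W): A holds.
  (A | G | ~S): A holds.
  (~A | ~S | W): ~S holds.
  (~A | G | S | ~W): ~W holds.
All clauses satisfied.

A=T, G=F, S=F, W=F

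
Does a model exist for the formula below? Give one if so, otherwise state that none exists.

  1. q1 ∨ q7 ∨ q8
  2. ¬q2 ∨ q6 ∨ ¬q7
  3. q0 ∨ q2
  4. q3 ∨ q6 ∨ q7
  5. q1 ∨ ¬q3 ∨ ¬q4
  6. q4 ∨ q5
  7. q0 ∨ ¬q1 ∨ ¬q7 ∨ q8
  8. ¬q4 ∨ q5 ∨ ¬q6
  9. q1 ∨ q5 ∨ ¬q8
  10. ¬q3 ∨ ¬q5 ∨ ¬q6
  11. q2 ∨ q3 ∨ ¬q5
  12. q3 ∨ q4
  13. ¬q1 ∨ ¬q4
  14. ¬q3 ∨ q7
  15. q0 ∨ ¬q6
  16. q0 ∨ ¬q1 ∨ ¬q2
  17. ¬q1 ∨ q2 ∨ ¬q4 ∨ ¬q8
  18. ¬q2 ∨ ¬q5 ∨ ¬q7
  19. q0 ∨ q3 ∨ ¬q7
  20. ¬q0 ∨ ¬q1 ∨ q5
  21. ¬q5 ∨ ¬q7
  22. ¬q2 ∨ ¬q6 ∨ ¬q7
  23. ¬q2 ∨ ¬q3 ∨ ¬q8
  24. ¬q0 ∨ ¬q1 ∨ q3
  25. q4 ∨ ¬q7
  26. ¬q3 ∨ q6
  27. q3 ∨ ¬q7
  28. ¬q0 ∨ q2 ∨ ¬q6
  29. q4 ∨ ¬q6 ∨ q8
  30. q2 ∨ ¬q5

Try q0 = False:
  (q0 ∨ q2) forces q2 = True.
  (q0 ∨ ¬q6) forces q6 = False.
  (¬q2 ∨ q6 ∨ ¬q7) forces q7 = False.
  (q3 ∨ q6 ∨ q7) forces q3 = True.
  clause (¬q3 ∨ q7) is falsified — backtrack.
So q0 = True.
Set q1 = False.
Set q2 = True.
Set q3 = False.
  then (q3 ∨ q4) forces q4 = True.
  then (q3 ∨ ¬q7) forces q7 = False.
  then (q1 ∨ q7 ∨ q8) forces q8 = True.
  then (q3 ∨ q6 ∨ q7) forces q6 = True.
  then (¬q4 ∨ q5 ∨ ¬q6) forces q5 = True.
All clauses satisfied.

q0 = True, q1 = False, q2 = True, q3 = False, q4 = True, q5 = True, q6 = True, q7 = False, q8 = True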